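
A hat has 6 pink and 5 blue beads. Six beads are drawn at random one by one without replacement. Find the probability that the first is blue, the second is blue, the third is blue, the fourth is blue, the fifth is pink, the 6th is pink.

5/462

Multiply the conditional probability of each draw in order, without replacement, so each draw removes one from its color and from the total.
P = (5/11) · (4/10) · (3/9) · (2/8) · (6/7) · (5/6) = 5/462 ≈ 0.0108.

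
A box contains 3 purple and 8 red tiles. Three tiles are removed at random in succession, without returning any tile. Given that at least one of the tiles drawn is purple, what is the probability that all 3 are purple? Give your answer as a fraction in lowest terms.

P(all 3 purple) = C(3,3)/C(11,3) = 1/165; P(at least one purple) = 1 − C(8,3)/C(11,3) = 109/165.
Since 'all 3 purple' ⊆ 'at least one purple', P(all 3 | at least one) = 1/165 / 109/165 = 1/109 ≈ 0.0092.

1/109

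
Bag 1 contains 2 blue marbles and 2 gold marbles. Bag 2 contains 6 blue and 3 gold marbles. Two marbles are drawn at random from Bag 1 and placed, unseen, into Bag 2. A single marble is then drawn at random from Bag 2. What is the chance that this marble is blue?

Condition on how many of the transferred marbles are blue (from Bag 1: 2 blue of 4; then Bag 2 has 11 total).
  0 blue: C(2,0)C(2,2)/C(4,2) = 1/6; then P = 6/11
  1 blue: C(2,1)C(2,1)/C(4,2) = 2/3; then P = 7/11
  2 blue: C(2,2)C(2,0)/C(4,2) = 1/6; then P = 8/11
P(blue from Bag 2) = 7/11 ≈ 0.6364.

7/11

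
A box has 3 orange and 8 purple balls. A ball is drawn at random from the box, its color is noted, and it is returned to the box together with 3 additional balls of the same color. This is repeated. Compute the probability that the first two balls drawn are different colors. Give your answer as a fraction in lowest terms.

24/77

Either purple then orange, or orange then purple; after the first draw the total is 14.
P = (8/11)·(3/14) + (3/11)·(8/14) = 24/77 ≈ 0.3117.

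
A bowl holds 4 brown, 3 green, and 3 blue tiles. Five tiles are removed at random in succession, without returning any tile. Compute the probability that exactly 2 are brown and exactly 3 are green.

1/42

Unordered draws without replacement: count favorable combinations over C(10,5).
Favorable = C(4,2) · C(3,3) · C(3,0) = 6; total = C(10,5) = 252.
P = 6/252 = 1/42 ≈ 0.0238.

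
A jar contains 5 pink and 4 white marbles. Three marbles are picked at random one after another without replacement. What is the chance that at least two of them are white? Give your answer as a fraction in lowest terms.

17/42

Sum the hypergeometric tail for j = 2,…,3 white marbles.
Favorable = C(4,2)·C(5,1) + C(4,3)·C(5,0) = 34; total = C(9,3) = 84.
P = 34/84 = 17/42 ≈ 0.4048.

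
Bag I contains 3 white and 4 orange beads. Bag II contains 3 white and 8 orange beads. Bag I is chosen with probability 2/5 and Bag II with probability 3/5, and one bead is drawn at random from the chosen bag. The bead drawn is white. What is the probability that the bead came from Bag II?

21/43

P(white | Bag I) = 3/7; P(white | Bag II) = 3/11.
P(white) = 2/5·3/7 + 3/5·3/11 = 129/385.
By Bayes' rule, P(Bag II | white) = 9/55 / 129/385 = 21/43 ≈ 0.4884.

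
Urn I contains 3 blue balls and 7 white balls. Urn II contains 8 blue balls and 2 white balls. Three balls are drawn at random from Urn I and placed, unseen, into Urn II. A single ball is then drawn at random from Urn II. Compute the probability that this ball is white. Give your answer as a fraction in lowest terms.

41/130

Condition on how many of the transferred balls are white (from Urn I: 7 white of 10; then Urn II has 13 total).
  0 white: C(7,0)C(3,3)/C(10,3) = 1/120; then P = 2/13
  1 white: C(7,1)C(3,2)/C(10,3) = 7/40; then P = 3/13
  2 white: C(7,2)C(3,1)/C(10,3) = 21/40; then P = 4/13
  3 white: C(7,3)C(3,0)/C(10,3) = 7/24; then P = 5/13
P(white from Urn II) = 41/130 ≈ 0.3154.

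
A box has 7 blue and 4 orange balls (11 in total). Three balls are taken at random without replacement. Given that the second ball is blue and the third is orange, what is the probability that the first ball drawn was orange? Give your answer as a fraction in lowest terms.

1/3

P(first=orange and the second ball is blue and the third is orange) = (4/11)·(7/10)·(3/9) = 14/165.
P(E) = Σ over first color = 28/165 + 14/165 = 14/55.
By Bayes, P(first=orange | E) = 14/165 / 14/55 = 1/3 ≈ 0.3333.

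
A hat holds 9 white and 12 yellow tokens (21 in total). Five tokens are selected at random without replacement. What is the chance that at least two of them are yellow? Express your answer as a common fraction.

297/323

Sum the hypergeometric tail for j = 2,…,5 yellow tokens.
Favorable = C(12,2)·C(9,3) + C(12,3)·C(9,2) + C(12,4)·C(9,1) + C(12,5)·C(9,0) = 18711; total = C(21,5) = 20349.
P = 18711/20349 = 297/323 ≈ 0.9195.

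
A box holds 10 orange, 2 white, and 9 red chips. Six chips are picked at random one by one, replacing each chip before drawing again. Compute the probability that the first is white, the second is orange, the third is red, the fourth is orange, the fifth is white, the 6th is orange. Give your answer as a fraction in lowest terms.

Multiply the conditional probability of each draw in order, with replacement (the composition resets each draw).
P = (2/21) · (10/21) · (9/21) · (10/21) · (2/21) · (10/21) = 4000/9529569 ≈ 0.0004.

4000/9529569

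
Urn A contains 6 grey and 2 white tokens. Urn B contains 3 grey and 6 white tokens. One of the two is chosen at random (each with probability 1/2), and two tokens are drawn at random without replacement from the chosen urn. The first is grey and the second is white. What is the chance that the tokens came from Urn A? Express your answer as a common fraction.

6/13

P(E | Urn A) = 3/14; P(E | Urn B) = 1/4.
P(E) = 1/2·3/14 + 1/2·1/4 = 13/56.
By Bayes' rule, P(Urn A | E) = 3/28 / 13/56 = 6/13 ≈ 0.4615.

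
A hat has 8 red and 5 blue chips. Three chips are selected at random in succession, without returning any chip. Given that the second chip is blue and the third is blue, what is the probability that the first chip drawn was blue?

3/11

P(first=blue and the second chip is blue and the third is blue) = (5/13)·(4/12)·(3/11) = 5/143.
P(E) = Σ over first color = 40/429 + 5/143 = 5/39.
By Bayes, P(first=blue | E) = 5/143 / 5/39 = 3/11 ≈ 0.2727.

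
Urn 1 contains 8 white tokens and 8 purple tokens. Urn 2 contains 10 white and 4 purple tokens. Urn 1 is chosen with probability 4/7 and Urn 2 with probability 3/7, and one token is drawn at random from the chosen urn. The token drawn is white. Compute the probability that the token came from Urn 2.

P(white | Urn 1) = 1/2; P(white | Urn 2) = 5/7.
P(white) = 4/7·1/2 + 3/7·5/7 = 29/49.
By Bayes' rule, P(Urn 2 | white) = 15/49 / 29/49 = 15/29 ≈ 0.5172.

15/29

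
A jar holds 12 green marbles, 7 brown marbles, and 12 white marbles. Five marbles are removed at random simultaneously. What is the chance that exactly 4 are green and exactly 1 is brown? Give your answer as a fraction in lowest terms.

55/2697

Unordered draws without replacement: count favorable combinations over C(31,5).
Favorable = C(12,4) · C(7,1) · C(12,0) = 3465; total = C(31,5) = 169911.
P = 3465/169911 = 55/2697 ≈ 0.0204.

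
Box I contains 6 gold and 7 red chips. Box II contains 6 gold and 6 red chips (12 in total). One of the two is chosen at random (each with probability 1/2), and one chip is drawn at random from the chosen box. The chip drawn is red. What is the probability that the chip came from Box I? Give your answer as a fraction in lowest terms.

14/27

P(red | Box I) = 7/13; P(red | Box II) = 1/2.
P(red) = 1/2·7/13 + 1/2·1/2 = 27/52.
By Bayes' rule, P(Box I | red) = 7/26 / 27/52 = 14/27 ≈ 0.5185.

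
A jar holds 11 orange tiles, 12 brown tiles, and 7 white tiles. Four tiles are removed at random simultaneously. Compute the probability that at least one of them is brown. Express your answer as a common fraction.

541/609

Use the complement: P(at least one brown) = 1 − P(no brown).
P(none) = C(18,4)/C(30,4) = 3060/27405.
So P = 1 − 3060/27405 = 541/609 ≈ 0.8883.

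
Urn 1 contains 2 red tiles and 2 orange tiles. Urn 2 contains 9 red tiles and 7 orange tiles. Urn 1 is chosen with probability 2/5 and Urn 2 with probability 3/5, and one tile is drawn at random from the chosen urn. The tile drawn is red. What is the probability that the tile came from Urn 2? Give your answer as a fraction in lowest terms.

27/43

P(red | Urn 1) = 1/2; P(red | Urn 2) = 9/16.
P(red) = 2/5·1/2 + 3/5·9/16 = 43/80.
By Bayes' rule, P(Urn 2 | red) = 27/80 / 43/80 = 27/43 ≈ 0.6279.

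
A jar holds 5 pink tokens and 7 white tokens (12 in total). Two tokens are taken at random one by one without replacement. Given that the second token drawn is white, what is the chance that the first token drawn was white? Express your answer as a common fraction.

P(first=white and the second token drawn is white) = (7/12)·(6/11) = 7/22.
P(the second token drawn is white) = Σ over first color = 35/132 + 7/22 = 7/12.
By Bayes, P(first=white | the second token drawn is white) = 7/22 / 7/12 = 6/11 ≈ 0.5455.

6/11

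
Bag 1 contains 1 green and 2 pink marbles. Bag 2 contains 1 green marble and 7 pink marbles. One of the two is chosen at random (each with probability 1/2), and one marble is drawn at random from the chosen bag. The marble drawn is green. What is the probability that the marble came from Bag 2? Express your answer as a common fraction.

3/11

P(green | Bag 1) = 1/3; P(green | Bag 2) = 1/8.
P(green) = 1/2·1/3 + 1/2·1/8 = 11/48.
By Bayes' rule, P(Bag 2 | green) = 1/16 / 11/48 = 3/11 ≈ 0.2727.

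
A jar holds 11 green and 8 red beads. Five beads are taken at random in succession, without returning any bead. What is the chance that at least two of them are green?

Sum the hypergeometric tail for j = 2,…,5 green beads.
Favorable = C(11,2)·C(8,3) + C(11,3)·C(8,2) + C(11,4)·C(8,1) + C(11,5)·C(8,0) = 10802; total = C(19,5) = 11628.
P = 10802/11628 = 5401/5814 ≈ 0.9290.

5401/5814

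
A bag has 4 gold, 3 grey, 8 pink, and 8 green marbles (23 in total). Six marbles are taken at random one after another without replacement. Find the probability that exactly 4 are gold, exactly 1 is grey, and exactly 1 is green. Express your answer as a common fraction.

8/33649

Unordered draws without replacement: count favorable combinations over C(23,6).
Favorable = C(4,4) · C(3,1) · C(8,0) · C(8,1) = 24; total = C(23,6) = 100947.
P = 24/100947 = 8/33649 ≈ 0.0002.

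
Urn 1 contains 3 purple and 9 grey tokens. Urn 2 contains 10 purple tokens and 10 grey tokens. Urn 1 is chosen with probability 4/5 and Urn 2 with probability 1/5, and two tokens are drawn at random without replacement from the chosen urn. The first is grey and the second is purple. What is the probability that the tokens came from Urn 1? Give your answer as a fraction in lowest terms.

171/226

P(E | Urn 1) = 9/44; P(E | Urn 2) = 5/19.
P(E) = 4/5·9/44 + 1/5·5/19 = 226/1045.
By Bayes' rule, P(Urn 1 | E) = 9/55 / 226/1045 = 171/226 ≈ 0.7566.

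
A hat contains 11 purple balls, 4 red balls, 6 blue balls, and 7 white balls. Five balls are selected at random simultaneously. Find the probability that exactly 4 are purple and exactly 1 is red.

11/819

Unordered draws without replacement: count favorable combinations over C(28,5).
Favorable = C(11,4) · C(4,1) · C(6,0) · C(7,0) = 1320; total = C(28,5) = 98280.
P = 1320/98280 = 11/819 ≈ 0.0134.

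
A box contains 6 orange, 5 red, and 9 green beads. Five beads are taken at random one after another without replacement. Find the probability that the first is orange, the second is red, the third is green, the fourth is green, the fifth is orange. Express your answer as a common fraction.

Multiply the conditional probability of each draw in order, without replacement, so each draw removes one from its color and from the total.
P = (6/20) · (5/19) · (9/18) · (8/17) · (5/16) = 15/2584 ≈ 0.0058.

15/2584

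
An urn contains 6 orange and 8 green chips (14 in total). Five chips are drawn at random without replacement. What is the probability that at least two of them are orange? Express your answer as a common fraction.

109/143

Sum the hypergeometric tail for j = 2,…,5 orange chips.
Favorable = C(6,2)·C(8,3) + C(6,3)·C(8,2) + C(6,4)·C(8,1) + C(6,5)·C(8,0) = 1526; total = C(14,5) = 2002.
P = 1526/2002 = 109/143 ≈ 0.7622.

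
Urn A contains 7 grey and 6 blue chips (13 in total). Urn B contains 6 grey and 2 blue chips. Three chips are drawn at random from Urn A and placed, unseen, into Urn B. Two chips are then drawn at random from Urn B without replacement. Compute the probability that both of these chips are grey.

51/110

Condition on how many of the transferred chips are grey (from Urn A: 7 grey of 13; then Urn B has 11 total).
  0 grey: C(7,0)C(6,3)/C(13,3) = 10/143; then P = C(6,2)/C(11,2) = 3/11
  1 grey: C(7,1)C(6,2)/C(13,3) = 105/286; then P = C(7,2)/C(11,2) = 21/55
  2 grey: C(7,2)C(6,1)/C(13,3) = 63/143; then P = C(8,2)/C(11,2) = 28/55
  3 grey: C(7,3)C(6,0)/C(13,3) = 35/286; then P = C(9,2)/C(11,2) = 36/55
P(both grey) = 51/110 ≈ 0.4636.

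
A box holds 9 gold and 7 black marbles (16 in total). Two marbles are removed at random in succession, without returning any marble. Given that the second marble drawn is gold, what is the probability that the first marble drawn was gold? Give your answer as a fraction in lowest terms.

P(first=gold and the second marble drawn is gold) = (9/16)·(8/15) = 3/10.
P(the second marble drawn is gold) = Σ over first color = 3/10 + 21/80 = 9/16.
By Bayes, P(first=gold | the second marble drawn is gold) = 3/10 / 9/16 = 8/15 ≈ 0.5333.

8/15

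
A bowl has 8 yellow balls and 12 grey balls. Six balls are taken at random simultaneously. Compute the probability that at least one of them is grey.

Use the complement: P(at least one grey) = 1 − P(no grey).
P(none) = C(8,6)/C(20,6) = 28/38760.
So P = 1 − 28/38760 = 9683/9690 ≈ 0.9993.

9683/9690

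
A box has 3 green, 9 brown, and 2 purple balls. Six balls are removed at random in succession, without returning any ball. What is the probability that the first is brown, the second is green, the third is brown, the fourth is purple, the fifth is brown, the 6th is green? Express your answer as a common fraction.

2/715

Multiply the conditional probability of each draw in order, without replacement, so each draw removes one from its color and from the total.
P = (9/14) · (3/13) · (8/12) · (2/11) · (7/10) · (2/9) = 2/715 ≈ 0.0028.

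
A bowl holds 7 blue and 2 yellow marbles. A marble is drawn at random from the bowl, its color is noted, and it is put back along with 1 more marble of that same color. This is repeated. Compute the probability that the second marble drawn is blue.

Condition on the first draw. If first is blue (prob 7/9), second-blue has prob (8)/(10); if not (prob 2/9), it has prob 7/(10).
P = (7/9)·(8/10) + (2/9)·(7/10) = 7/9 ≈ 0.7778.

7/9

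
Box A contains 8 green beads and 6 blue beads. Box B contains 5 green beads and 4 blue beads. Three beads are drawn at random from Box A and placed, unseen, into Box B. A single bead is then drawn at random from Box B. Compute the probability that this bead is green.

47/84

Condition on how many of the transferred beads are green (from Box A: 8 green of 14; then Box B has 12 total).
  0 green: C(8,0)C(6,3)/C(14,3) = 5/91; then P = 5/12
  1 green: C(8,1)C(6,2)/C(14,3) = 30/91; then P = 6/12
  2 green: C(8,2)C(6,1)/C(14,3) = 6/13; then P = 7/12
  3 green: C(8,3)C(6,0)/C(14,3) = 2/13; then P = 8/12
P(green from Box B) = 47/84 ≈ 0.5595.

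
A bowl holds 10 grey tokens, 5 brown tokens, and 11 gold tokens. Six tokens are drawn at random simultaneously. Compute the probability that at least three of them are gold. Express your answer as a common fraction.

117/230

Sum the hypergeometric tail for j = 3,…,6 gold tokens.
Favorable = C(11,3)·C(15,3) + C(11,4)·C(15,2) + C(11,5)·C(15,1) + C(11,6)·C(15,0) = 117117; total = C(26,6) = 230230.
P = 117117/230230 = 117/230 ≈ 0.5087.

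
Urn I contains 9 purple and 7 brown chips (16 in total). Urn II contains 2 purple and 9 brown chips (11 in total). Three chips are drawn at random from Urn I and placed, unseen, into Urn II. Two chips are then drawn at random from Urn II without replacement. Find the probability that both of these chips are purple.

Condition on how many of the transferred chips are purple (from Urn I: 9 purple of 16; then Urn II has 14 total).
  0 purple: C(9,0)C(7,3)/C(16,3) = 1/16; then P = C(2,2)/C(14,2) = 1/91
  1 purple: C(9,1)C(7,2)/C(16,3) = 27/80; then P = C(3,2)/C(14,2) = 3/91
  2 purple: C(9,2)C(7,1)/C(16,3) = 9/20; then P = C(4,2)/C(14,2) = 6/91
  3 purple: C(9,3)C(7,0)/C(16,3) = 3/20; then P = C(5,2)/C(14,2) = 10/91
P(both purple) = 211/3640 ≈ 0.0580.

211/3640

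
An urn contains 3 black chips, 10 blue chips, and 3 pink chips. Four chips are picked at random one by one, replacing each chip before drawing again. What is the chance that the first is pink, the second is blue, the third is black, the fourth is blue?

Multiply the conditional probability of each draw in order, with replacement (the composition resets each draw).
P = (3/16) · (10/16) · (3/16) · (10/16) = 225/16384 ≈ 0.0137.

225/16384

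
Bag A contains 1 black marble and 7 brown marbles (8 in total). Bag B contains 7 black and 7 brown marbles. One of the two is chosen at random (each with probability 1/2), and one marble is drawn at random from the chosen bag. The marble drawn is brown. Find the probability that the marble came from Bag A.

7/11

P(brown | Bag A) = 7/8; P(brown | Bag B) = 1/2.
P(brown) = 1/2·7/8 + 1/2·1/2 = 11/16.
By Bayes' rule, P(Bag A | brown) = 7/16 / 11/16 = 7/11 ≈ 0.6364.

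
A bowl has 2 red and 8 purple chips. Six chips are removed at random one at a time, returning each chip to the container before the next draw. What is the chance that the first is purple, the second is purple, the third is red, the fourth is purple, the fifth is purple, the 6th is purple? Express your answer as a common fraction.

Multiply the conditional probability of each draw in order, with replacement (the composition resets each draw).
P = (8/10) · (8/10) · (2/10) · (8/10) · (8/10) · (8/10) = 1024/15625 ≈ 0.0655.

1024/15625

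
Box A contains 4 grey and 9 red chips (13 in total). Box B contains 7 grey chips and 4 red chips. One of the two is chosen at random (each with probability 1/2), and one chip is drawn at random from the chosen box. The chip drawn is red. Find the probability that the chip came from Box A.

99/151

P(red | Box A) = 9/13; P(red | Box B) = 4/11.
P(red) = 1/2·9/13 + 1/2·4/11 = 151/286.
By Bayes' rule, P(Box A | red) = 9/26 / 151/286 = 99/151 ≈ 0.6556.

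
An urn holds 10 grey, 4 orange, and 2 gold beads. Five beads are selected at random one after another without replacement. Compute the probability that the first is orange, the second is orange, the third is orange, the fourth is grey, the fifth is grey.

3/728

Multiply the conditional probability of each draw in order, without replacement, so each draw removes one from its color and from the total.
P = (4/16) · (3/15) · (2/14) · (10/13) · (9/12) = 3/728 ≈ 0.0041.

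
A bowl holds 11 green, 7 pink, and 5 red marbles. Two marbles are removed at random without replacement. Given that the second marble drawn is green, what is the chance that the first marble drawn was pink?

P(first=pink and the second marble drawn is green) = (7/23)·(11/22) = 7/46.
P(the second marble drawn is green) = Σ over first color = 5/23 + 7/46 + 5/46 = 11/23.
By Bayes, P(first=pink | the second marble drawn is green) = 7/46 / 11/23 = 7/22 ≈ 0.3182.

7/22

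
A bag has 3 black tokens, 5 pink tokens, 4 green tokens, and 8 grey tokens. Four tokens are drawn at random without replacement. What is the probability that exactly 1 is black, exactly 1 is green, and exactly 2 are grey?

Unordered draws without replacement: count favorable combinations over C(20,4).
Favorable = C(3,1) · C(5,0) · C(4,1) · C(8,2) = 336; total = C(20,4) = 4845.
P = 336/4845 = 112/1615 ≈ 0.0693.

112/1615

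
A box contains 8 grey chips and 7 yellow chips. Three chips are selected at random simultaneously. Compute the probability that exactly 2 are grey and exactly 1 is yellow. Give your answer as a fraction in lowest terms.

28/65

Unordered draws without replacement: count favorable combinations over C(15,3).
Favorable = C(8,2) · C(7,1) = 196; total = C(15,3) = 455.
P = 196/455 = 28/65 ≈ 0.4308.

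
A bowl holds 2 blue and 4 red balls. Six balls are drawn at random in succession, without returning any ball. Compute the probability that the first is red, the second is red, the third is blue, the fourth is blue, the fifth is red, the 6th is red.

Multiply the conditional probability of each draw in order, without replacement, so each draw removes one from its color and from the total.
P = (4/6) · (3/5) · (2/4) · (1/3) · (2/2) · (1/1) = 1/15 ≈ 0.0667.

1/15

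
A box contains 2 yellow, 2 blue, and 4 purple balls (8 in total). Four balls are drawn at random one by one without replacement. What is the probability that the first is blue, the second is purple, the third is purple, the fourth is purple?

1/35

Multiply the conditional probability of each draw in order, without replacement, so each draw removes one from its color and from the total.
P = (2/8) · (4/7) · (3/6) · (2/5) = 1/35 ≈ 0.0286.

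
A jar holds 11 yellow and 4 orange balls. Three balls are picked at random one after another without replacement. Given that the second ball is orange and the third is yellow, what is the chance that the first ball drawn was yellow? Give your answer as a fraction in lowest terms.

P(first=yellow and the second ball is orange and the third is yellow) = (11/15)·(4/14)·(10/13) = 44/273.
P(E) = Σ over first color = 44/273 + 22/455 = 22/105.
By Bayes, P(first=yellow | E) = 44/273 / 22/105 = 10/13 ≈ 0.7692.

10/13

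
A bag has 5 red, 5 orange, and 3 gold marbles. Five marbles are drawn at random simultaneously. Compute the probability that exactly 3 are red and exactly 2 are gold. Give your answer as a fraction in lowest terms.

Unordered draws without replacement: count favorable combinations over C(13,5).
Favorable = C(5,3) · C(5,0) · C(3,2) = 30; total = C(13,5) = 1287.
P = 30/1287 = 10/429 ≈ 0.0233.

10/429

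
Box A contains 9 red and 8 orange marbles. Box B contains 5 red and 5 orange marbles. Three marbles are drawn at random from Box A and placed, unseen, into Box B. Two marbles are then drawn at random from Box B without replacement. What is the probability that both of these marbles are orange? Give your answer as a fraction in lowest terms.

601/2652

Condition on how many of the transferred marbles are orange (from Box A: 8 orange of 17; then Box B has 13 total).
  0 orange: C(8,0)C(9,3)/C(17,3) = 21/170; then P = C(5,2)/C(13,2) = 5/39
  1 orange: C(8,1)C(9,2)/C(17,3) = 36/85; then P = C(6,2)/C(13,2) = 5/26
  2 orange: C(8,2)C(9,1)/C(17,3) = 63/170; then P = C(7,2)/C(13,2) = 7/26
  3 orange: C(8,3)C(9,0)/C(17,3) = 7/85; then P = C(8,2)/C(13,2) = 14/39
P(both orange) = 601/2652 ≈ 0.2266.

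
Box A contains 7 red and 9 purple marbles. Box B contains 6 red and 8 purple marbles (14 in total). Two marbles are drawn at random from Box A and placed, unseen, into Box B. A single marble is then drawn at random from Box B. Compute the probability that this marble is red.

Condition on how many of the transferred marbles are red (from Box A: 7 red of 16; then Box B has 16 total).
  0 red: C(7,0)C(9,2)/C(16,2) = 3/10; then P = 6/16
  1 red: C(7,1)C(9,1)/C(16,2) = 21/40; then P = 7/16
  2 red: C(7,2)C(9,0)/C(16,2) = 7/40; then P = 8/16
P(red from Box B) = 55/128 ≈ 0.4297.

55/128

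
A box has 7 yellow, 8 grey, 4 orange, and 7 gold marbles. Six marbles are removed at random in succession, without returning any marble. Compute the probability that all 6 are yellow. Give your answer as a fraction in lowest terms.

1/32890

Unordered draws without replacement: count favorable combinations over C(26,6).
Favorable = C(7,6) · C(8,0) · C(4,0) · C(7,0) = 7; total = C(26,6) = 230230.
P = 7/230230 = 1/32890 ≈ 0.0000.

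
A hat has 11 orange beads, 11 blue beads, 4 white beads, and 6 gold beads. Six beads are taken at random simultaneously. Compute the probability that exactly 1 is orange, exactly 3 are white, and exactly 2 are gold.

55/75516

Unordered draws without replacement: count favorable combinations over C(32,6).
Favorable = C(11,1) · C(11,0) · C(4,3) · C(6,2) = 660; total = C(32,6) = 906192.
P = 660/906192 = 55/75516 ≈ 0.0007.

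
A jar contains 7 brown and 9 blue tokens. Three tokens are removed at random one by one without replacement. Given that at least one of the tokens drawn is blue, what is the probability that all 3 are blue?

4/25

P(all 3 blue) = C(9,3)/C(16,3) = 3/20; P(at least one blue) = 1 − C(7,3)/C(16,3) = 15/16.
Since 'all 3 blue' ⊆ 'at least one blue', P(all 3 | at least one) = 3/20 / 15/16 = 4/25 ≈ 0.1600.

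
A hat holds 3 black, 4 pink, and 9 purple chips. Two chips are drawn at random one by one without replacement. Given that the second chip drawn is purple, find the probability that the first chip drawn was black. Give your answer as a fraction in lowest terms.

1/5

P(first=black and the second chip drawn is purple) = (3/16)·(9/15) = 9/80.
P(the second chip drawn is purple) = Σ over first color = 9/80 + 3/20 + 3/10 = 9/16.
By Bayes, P(first=black | the second chip drawn is purple) = 9/80 / 9/16 = 1/5 ≈ 0.2000.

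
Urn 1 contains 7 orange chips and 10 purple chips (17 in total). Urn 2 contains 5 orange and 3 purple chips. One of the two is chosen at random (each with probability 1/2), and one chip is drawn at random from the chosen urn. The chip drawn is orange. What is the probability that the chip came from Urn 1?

P(orange | Urn 1) = 7/17; P(orange | Urn 2) = 5/8.
P(orange) = 1/2·7/17 + 1/2·5/8 = 141/272.
By Bayes' rule, P(Urn 1 | orange) = 7/34 / 141/272 = 56/141 ≈ 0.3972.

56/141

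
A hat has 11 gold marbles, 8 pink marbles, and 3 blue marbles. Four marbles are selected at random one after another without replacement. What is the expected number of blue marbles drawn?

By linearity of expectation, E[X] = Σ P(draw i is blue); by symmetry each draw (even without replacement) has P(blue) = 3/22.
E[X] = 4 · 3/22 = 6/11 ≈ 0.5455.

6/11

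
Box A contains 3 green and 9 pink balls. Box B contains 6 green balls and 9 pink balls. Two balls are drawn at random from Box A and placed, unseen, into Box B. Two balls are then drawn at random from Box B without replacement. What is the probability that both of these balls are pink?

1101/2992

Condition on how many of the transferred balls are pink (from Box A: 9 pink of 12; then Box B has 17 total).
  0 pink: C(9,0)C(3,2)/C(12,2) = 1/22; then P = C(9,2)/C(17,2) = 9/34
  1 pink: C(9,1)C(3,1)/C(12,2) = 9/22; then P = C(10,2)/C(17,2) = 45/136
  2 pink: C(9,2)C(3,0)/C(12,2) = 6/11; then P = C(11,2)/C(17,2) = 55/136
P(both pink) = 1101/2992 ≈ 0.3680.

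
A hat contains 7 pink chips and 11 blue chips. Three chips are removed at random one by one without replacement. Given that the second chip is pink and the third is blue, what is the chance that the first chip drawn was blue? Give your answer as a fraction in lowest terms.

5/8

P(first=blue and the second chip is pink and the third is blue) = (11/18)·(7/17)·(10/16) = 385/2448.
P(E) = Σ over first color = 77/816 + 385/2448 = 77/306.
By Bayes, P(first=blue | E) = 385/2448 / 77/306 = 5/8 ≈ 0.6250.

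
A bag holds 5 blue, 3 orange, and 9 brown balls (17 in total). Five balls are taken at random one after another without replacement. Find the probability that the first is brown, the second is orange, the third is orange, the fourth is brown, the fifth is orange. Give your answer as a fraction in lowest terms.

9/15470

Multiply the conditional probability of each draw in order, without replacement, so each draw removes one from its color and from the total.
P = (9/17) · (3/16) · (2/15) · (8/14) · (1/13) = 9/15470 ≈ 0.0006.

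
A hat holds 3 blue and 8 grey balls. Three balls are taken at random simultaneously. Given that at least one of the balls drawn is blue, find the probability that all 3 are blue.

P(all 3 blue) = C(3,3)/C(11,3) = 1/165; P(at least one blue) = 1 − C(8,3)/C(11,3) = 109/165.
Since 'all 3 blue' ⊆ 'at least one blue', P(all 3 | at least one) = 1/165 / 109/165 = 1/109 ≈ 0.0092.

1/109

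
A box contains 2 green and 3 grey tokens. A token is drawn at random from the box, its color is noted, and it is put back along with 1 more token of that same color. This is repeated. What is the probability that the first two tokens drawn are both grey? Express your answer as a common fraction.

2/5

After a grey draw the box holds 4 grey out of 6.
P = (3/5)·(4/6) = 2/5 ≈ 0.4000.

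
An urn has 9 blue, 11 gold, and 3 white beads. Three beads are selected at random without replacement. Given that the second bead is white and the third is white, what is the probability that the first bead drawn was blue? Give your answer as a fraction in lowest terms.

3/7

P(first=blue and the second bead is white and the third is white) = (9/23)·(3/22)·(2/21) = 9/1771.
P(E) = Σ over first color = 9/1771 + 1/161 + 1/1771 = 3/253.
By Bayes, P(first=blue | E) = 9/1771 / 3/253 = 3/7 ≈ 0.4286.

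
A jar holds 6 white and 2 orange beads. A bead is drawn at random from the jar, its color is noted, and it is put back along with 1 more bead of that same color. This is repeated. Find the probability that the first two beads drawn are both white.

After a white draw the jar holds 7 white out of 9.
P = (6/8)·(7/9) = 7/12 ≈ 0.5833.

7/12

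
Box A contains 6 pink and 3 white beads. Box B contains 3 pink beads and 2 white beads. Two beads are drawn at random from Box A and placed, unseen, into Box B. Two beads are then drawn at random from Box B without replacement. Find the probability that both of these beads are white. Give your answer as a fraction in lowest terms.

Condition on how many of the transferred beads are white (from Box A: 3 white of 9; then Box B has 7 total).
  0 white: C(3,0)C(6,2)/C(9,2) = 5/12; then P = C(2,2)/C(7,2) = 1/21
  1 white: C(3,1)C(6,1)/C(9,2) = 1/2; then P = C(3,2)/C(7,2) = 1/7
  2 white: C(3,2)C(6,0)/C(9,2) = 1/12; then P = C(4,2)/C(7,2) = 2/7
P(both white) = 29/252 ≈ 0.1151.

29/252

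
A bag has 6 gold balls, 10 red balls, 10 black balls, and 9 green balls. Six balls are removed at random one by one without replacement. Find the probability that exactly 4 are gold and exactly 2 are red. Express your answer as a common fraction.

135/324632

Unordered draws without replacement: count favorable combinations over C(35,6).
Favorable = C(6,4) · C(10,2) · C(10,0) · C(9,0) = 675; total = C(35,6) = 1623160.
P = 675/1623160 = 135/324632 ≈ 0.0004.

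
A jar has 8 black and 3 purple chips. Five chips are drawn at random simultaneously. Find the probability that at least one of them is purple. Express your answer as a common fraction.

Use the complement: P(at least one purple) = 1 − P(no purple).
P(none) = C(8,5)/C(11,5) = 56/462.
So P = 1 − 56/462 = 29/33 ≈ 0.8788.

29/33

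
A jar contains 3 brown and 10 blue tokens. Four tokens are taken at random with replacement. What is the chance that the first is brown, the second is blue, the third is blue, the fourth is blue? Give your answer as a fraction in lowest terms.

3000/28561

Multiply the conditional probability of each draw in order, with replacement (the composition resets each draw).
P = (3/13) · (10/13) · (10/13) · (10/13) = 3000/28561 ≈ 0.1050.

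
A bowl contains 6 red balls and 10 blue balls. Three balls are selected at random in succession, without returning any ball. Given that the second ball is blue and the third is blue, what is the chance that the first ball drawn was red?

P(first=red and the second ball is blue and the third is blue) = (6/16)·(10/15)·(9/14) = 9/56.
P(E) = Σ over first color = 9/56 + 3/14 = 3/8.
By Bayes, P(first=red | E) = 9/56 / 3/8 = 3/7 ≈ 0.4286.

3/7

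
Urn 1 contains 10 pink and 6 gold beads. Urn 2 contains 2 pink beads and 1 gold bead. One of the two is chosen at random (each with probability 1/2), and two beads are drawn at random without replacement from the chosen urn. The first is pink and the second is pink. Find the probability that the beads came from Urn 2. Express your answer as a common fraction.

8/17

P(E | Urn 1) = 3/8; P(E | Urn 2) = 1/3.
P(E) = 1/2·3/8 + 1/2·1/3 = 17/48.
By Bayes' rule, P(Urn 2 | E) = 1/6 / 17/48 = 8/17 ≈ 0.4706.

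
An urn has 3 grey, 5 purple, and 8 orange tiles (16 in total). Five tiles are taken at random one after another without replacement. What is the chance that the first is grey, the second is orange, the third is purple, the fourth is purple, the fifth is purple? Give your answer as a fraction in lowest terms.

1/364

Multiply the conditional probability of each draw in order, without replacement, so each draw removes one from its color and from the total.
P = (3/16) · (8/15) · (5/14) · (4/13) · (3/12) = 1/364 ≈ 0.0027.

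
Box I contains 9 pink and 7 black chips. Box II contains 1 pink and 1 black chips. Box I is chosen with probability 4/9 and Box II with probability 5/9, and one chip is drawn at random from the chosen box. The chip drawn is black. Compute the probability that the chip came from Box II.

P(black | Box I) = 7/16; P(black | Box II) = 1/2.
P(black) = 4/9·7/16 + 5/9·1/2 = 17/36.
By Bayes' rule, P(Box II | black) = 5/18 / 17/36 = 10/17 ≈ 0.5882.

10/17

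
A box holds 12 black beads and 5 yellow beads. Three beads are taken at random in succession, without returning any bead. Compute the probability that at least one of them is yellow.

23/34

Use the complement: P(at least one yellow) = 1 − P(no yellow).
P(none) = C(12,3)/C(17,3) = 220/680.
So P = 1 − 220/680 = 23/34 ≈ 0.6765.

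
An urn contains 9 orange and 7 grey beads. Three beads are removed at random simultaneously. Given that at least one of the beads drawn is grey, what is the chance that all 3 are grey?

P(all 3 grey) = C(7,3)/C(16,3) = 1/16; P(at least one grey) = 1 − C(9,3)/C(16,3) = 17/20.
Since 'all 3 grey' ⊆ 'at least one grey', P(all 3 | at least one) = 1/16 / 17/20 = 5/68 ≈ 0.0735.

5/68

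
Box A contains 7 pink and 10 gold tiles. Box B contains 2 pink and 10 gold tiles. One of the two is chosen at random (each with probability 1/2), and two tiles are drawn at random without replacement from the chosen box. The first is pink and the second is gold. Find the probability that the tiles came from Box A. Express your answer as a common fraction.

P(E | Box A) = 35/136; P(E | Box B) = 5/33.
P(E) = 1/2·35/136 + 1/2·5/33 = 1835/8976.
By Bayes' rule, P(Box A | E) = 35/272 / 1835/8976 = 231/367 ≈ 0.6294.

231/367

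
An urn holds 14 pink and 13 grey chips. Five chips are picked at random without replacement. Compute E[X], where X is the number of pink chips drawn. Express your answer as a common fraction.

By linearity of expectation, E[X] = Σ P(draw i is pink); by symmetry each draw (even without replacement) has P(pink) = 14/27.
E[X] = 5 · 14/27 = 70/27 ≈ 2.5926.

70/27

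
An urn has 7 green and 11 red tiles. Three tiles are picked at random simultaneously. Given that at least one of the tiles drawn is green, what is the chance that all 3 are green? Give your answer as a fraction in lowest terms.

P(all 3 green) = C(7,3)/C(18,3) = 35/816; P(at least one green) = 1 − C(11,3)/C(18,3) = 217/272.
Since 'all 3 green' ⊆ 'at least one green', P(all 3 | at least one) = 35/816 / 217/272 = 5/93 ≈ 0.0538.

5/93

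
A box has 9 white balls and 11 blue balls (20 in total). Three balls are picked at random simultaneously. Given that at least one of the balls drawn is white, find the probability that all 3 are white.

28/325

P(all 3 white) = C(9,3)/C(20,3) = 7/95; P(at least one white) = 1 − C(11,3)/C(20,3) = 65/76.
Since 'all 3 white' ⊆ 'at least one white', P(all 3 | at least one) = 7/95 / 65/76 = 28/325 ≈ 0.0862.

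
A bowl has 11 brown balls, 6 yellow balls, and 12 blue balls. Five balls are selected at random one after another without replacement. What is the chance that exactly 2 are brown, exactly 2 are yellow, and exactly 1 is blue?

220/2639

Unordered draws without replacement: count favorable combinations over C(29,5).
Favorable = C(11,2) · C(6,2) · C(12,1) = 9900; total = C(29,5) = 118755.
P = 9900/118755 = 220/2639 ≈ 0.0834.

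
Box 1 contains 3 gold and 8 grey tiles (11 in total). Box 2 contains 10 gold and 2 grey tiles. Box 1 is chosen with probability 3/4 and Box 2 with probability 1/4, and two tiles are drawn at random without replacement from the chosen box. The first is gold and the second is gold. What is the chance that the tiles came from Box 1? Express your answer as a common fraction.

6/31

P(E | Box 1) = 3/55; P(E | Box 2) = 15/22.
P(E) = 3/4·3/55 + 1/4·15/22 = 93/440.
By Bayes' rule, P(Box 1 | E) = 9/220 / 93/440 = 6/31 ≈ 0.1935.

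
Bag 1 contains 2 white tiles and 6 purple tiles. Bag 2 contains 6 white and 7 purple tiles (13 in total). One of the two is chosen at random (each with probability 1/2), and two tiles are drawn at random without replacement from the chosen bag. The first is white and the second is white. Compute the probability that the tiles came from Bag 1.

P(E | Bag 1) = 1/28; P(E | Bag 2) = 5/26.
P(E) = 1/2·1/28 + 1/2·5/26 = 83/728.
By Bayes' rule, P(Bag 1 | E) = 1/56 / 83/728 = 13/83 ≈ 0.1566.

13/83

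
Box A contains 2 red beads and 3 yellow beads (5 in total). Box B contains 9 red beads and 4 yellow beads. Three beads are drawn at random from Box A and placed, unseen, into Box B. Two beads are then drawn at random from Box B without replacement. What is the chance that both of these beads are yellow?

Condition on how many of the transferred beads are yellow (from Box A: 3 yellow of 5; then Box B has 16 total).
  1 yellow: C(3,1)C(2,2)/C(5,3) = 3/10; then P = C(5,2)/C(16,2) = 1/12
  2 yellow: C(3,2)C(2,1)/C(5,3) = 3/5; then P = C(6,2)/C(16,2) = 1/8
  3 yellow: C(3,3)C(2,0)/C(5,3) = 1/10; then P = C(7,2)/C(16,2) = 7/40
P(both yellow) = 47/400 ≈ 0.1175.

47/400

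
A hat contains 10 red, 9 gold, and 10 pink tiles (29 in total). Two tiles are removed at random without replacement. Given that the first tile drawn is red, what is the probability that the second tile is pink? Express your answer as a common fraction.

After removing 1 red, the hat has 10 pink out of 28 remaining.
P(second is pink | given) = 10/28 = 5/14 ≈ 0.3571.

5/14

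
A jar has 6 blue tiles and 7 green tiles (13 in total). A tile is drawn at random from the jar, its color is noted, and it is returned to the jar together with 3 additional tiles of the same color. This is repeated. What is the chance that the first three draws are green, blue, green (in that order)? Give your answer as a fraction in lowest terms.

105/988

Track the composition after each reinforcement of +3.
P = (7/13) · (6/16) · (10/19) = 105/988 ≈ 0.1063.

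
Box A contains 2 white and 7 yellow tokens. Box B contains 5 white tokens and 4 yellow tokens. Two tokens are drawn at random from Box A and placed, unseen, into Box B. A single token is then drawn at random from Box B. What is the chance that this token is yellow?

50/99

Condition on how many of the transferred tokens are yellow (from Box A: 7 yellow of 9; then Box B has 11 total).
  0 yellow: C(7,0)C(2,2)/C(9,2) = 1/36; then P = 4/11
  1 yellow: C(7,1)C(2,1)/C(9,2) = 7/18; then P = 5/11
  2 yellow: C(7,2)C(2,0)/C(9,2) = 7/12; then P = 6/11
P(yellow from Box B) = 50/99 ≈ 0.5051.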